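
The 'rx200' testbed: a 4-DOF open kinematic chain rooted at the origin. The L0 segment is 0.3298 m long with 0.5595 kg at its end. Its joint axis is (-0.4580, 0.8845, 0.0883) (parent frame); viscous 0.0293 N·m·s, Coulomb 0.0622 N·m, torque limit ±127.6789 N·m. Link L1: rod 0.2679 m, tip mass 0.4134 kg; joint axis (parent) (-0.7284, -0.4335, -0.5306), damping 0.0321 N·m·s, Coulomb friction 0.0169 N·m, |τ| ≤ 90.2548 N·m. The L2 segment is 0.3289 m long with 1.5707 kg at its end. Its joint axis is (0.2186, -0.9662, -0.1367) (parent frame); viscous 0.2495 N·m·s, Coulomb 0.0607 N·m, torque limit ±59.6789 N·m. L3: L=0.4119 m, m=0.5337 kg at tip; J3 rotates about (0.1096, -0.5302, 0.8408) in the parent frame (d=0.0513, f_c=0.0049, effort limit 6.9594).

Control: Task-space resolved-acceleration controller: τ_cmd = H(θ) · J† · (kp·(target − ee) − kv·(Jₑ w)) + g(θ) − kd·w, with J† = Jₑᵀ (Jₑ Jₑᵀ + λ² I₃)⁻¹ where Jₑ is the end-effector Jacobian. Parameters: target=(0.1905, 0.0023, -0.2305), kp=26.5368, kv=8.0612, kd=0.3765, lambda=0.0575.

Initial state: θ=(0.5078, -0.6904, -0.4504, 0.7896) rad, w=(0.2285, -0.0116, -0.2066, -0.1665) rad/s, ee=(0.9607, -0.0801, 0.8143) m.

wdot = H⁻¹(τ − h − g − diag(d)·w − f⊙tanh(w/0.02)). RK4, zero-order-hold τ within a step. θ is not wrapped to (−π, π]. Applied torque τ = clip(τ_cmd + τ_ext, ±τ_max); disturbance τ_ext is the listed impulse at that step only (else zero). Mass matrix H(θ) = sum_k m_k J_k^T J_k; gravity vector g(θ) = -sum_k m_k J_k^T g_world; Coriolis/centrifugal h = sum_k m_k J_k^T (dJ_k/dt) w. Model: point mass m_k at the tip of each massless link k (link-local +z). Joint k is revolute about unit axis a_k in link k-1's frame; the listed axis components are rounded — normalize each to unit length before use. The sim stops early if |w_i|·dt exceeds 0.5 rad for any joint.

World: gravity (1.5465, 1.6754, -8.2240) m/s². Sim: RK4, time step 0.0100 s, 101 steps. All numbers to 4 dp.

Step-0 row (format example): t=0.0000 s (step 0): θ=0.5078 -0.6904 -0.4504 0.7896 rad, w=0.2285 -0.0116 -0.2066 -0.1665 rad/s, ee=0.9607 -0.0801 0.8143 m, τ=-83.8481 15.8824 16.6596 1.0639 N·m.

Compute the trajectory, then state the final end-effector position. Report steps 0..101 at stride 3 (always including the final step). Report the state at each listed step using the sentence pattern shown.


t=0.0300 s (step 3): θ=0.4642 -0.7130 -0.5330 0.7996 rad, w=-2.8947 -1.5904 -4.6605 0.2435 rad/s, ee=0.9610 -0.0734 0.7980 m, τ=-65.8954 12.3371 14.5289 0.7682 N·m.
t=0.0600 s (step 6): θ=0.3483 -0.7937 -0.6959 0.7956 rad, w=-4.6632 -3.9656 -5.7784 -0.3455 rad/s, ee=0.9437 -0.0650 0.7727 m, τ=-39.4761 7.2837 8.6488 0.7737 N·m.
t=0.0900 s (step 9): θ=0.1928 -0.9611 -0.8590 0.7971 rad, w=-5.6418 -7.3937 -4.8324 0.7536 rad/s, ee=0.9066 -0.0565 0.7447 m, τ=-17.8123 4.7833 3.6343 0.2273 N·m.
t=0.1200 s (step 12): θ=0.0135 -1.2412 -0.9703 0.8567 rad, w=-6.2713 -11.1438 -2.3569 3.3661 rad/s, ee=0.8557 -0.0497 0.7197 m, τ=-6.2252 4.8318 0.6025 -0.5763 N·m.
t=0.1500 s (step 15): θ=-0.1764 -1.5938 -0.9939 0.9958 rad, w=-6.2258 -11.4785 0.6609 5.6945 rad/s, ee=0.8019 -0.0434 0.6999 m, τ=-5.6731 6.0598 -0.2145 -1.0790 N·m.
t=0.1800 s (step 18): θ=-0.3508 -1.8877 -0.9497 1.1835 rad, w=-5.3338 -7.8919 1.9474 6.6198 rad/s, ee=0.7518 -0.0341 0.6847 m, τ=-7.5418 6.6423 0.9310 -1.2330 N·m.
t=0.2100 s (step 21): θ=-0.4979 -2.0765 -0.8870 1.3826 rad, w=-4.5316 -4.9594 2.1888 6.5409 rad/s, ee=0.7038 -0.0230 0.6742 m, τ=-6.2023 6.6496 2.4463 -1.2156 N·m.
t=0.2400 s (step 24): θ=-0.6264 -2.1992 -0.8177 1.5710 rad, w=-4.0804 -3.3865 2.4530 5.9768 rad/s, ee=0.6566 -0.0141 0.6674 m, τ=-3.5288 6.3527 3.3979 -1.1198 N·m.
t=0.2700 s (step 27): θ=-0.7444 -2.2861 -0.7391 1.7405 rad, w=-3.8125 -2.4880 2.7996 5.3219 rad/s, ee=0.6113 -0.0103 0.6620 m, τ=-1.0502 5.8016 3.7539 -1.0234 N·m.
t=0.3000 s (step 30): θ=-0.8558 -2.3515 -0.6497 1.8907 rad, w=-3.6285 -1.9171 3.1664 4.6882 rad/s, ee=0.5692 -0.0124 0.6558 m, τ=0.8062 5.0291 3.6662 -0.9248 N·m.
t=0.3300 s (step 33): θ=-0.9625 -2.4029 -0.5493 2.0221 rad, w=-3.4953 -1.5391 3.5259 4.0729 rad/s, ee=0.5313 -0.0200 0.6470 m, τ=2.0088 4.0484 3.2385 -0.8022 N·m.
t=0.3600 s (step 36): θ=-1.0659 -2.4450 -0.4385 2.1351 rad, w=-3.4018 -1.2858 3.8577 3.4605 rad/s, ee=0.4983 -0.0322 0.6347 m, τ=2.6392 2.8708 2.5307 -0.6449 N·m.
t=0.3900 s (step 39): θ=-1.1669 -2.4808 -0.3184 2.2298 rad, w=-3.3406 -1.1102 4.1374 2.8505 rad/s, ee=0.4699 -0.0478 0.6182 m, τ=2.8346 1.5445 1.6058 -0.4564 N·m.
t=0.4200 s (step 42): θ=-1.2666 -2.5121 -0.1911 2.3064 rad, w=-3.3040 -0.9764 4.3419 2.2600 rad/s, ee=0.4460 -0.0656 0.5970 m, τ=2.7748 0.1704 0.5585 -0.2502 N·m.
t=0.4500 s (step 45): θ=-1.3653 -2.5396 -0.0589 2.3659 rad, w=-3.2843 -0.8591 4.4592 1.7152 rad/s, ee=0.4257 -0.0841 0.5713 m, τ=2.6386 -1.1326 -0.5001 -0.0438 N·m.
t=0.4800 s (step 48): θ=-1.4637 -2.5636 0.0756 2.4100 rad, w=-3.2756 -0.7435 4.4917 1.2394 rad/s, ee=0.4085 -0.1024 0.5412 m, τ=2.5483 -2.2774 -1.4799 0.1486 N·m.
t=0.5100 s (step 51): θ=-1.5619 -2.5841 0.2099 2.4411 rad, w=-3.2755 -0.6228 4.4525 0.8441 rad/s, ee=0.3935 -0.1194 0.5076 m, τ=2.5503 -3.2298 -2.3303 0.3187 N·m.
t=0.5400 s (step 54): θ=-1.6603 -2.6009 0.3421 2.4615 rad, w=-3.2844 -0.4946 4.3581 0.5280 rad/s, ee=0.3803 -0.1346 0.4713 m, τ=2.6343 -3.9946 -3.0319 0.4645 N·m.
t=0.5700 s (step 57): θ=-1.7591 -2.6137 0.4709 2.4735 rad, w=-3.3053 -0.3578 4.2244 0.2819 rad/s, ee=0.3684 -0.1476 0.4332 m, τ=2.7622 -4.5923 -3.5787 0.5872 N·m.
t=0.6000 s (step 60): θ=-1.8588 -2.6223 0.5953 2.4790 rad, w=-3.3432 -0.2108 4.0642 0.0937 rad/s, ee=0.3577 -0.1584 0.3942 m, τ=2.8882 -5.0405 -3.9642 0.6896 N·m.
t=0.6300 s (step 63): θ=-1.9599 -2.6262 0.7146 2.4797 rad, w=-3.4039 -0.0494 3.8881 -0.0407 rad/s, ee=0.3481 -0.1670 0.3553 m, τ=2.9664 -5.3391 -4.1712 0.7705 N·m.
t=0.6600 s (step 66): θ=-2.0633 -2.6251 0.8285 2.4770 rad, w=-3.4973 0.1306 3.7042 -0.1389 rad/s, ee=0.3397 -0.1737 0.3173 m, τ=2.9473 -5.4731 -4.1733 0.8354 N·m.
t=0.6900 s (step 69): θ=-2.1702 -2.6181 0.9369 2.4717 rad, w=-3.6338 0.3404 3.5176 -0.2076 rad/s, ee=0.3325 -0.1788 0.2807 m, τ=2.7711 -5.4007 -3.9178 0.8865 N·m.
t=0.7200 s (step 72): θ=-2.2819 -2.6041 1.0396 2.4650 rad, w=-3.8254 0.5998 3.3331 -0.2382 rad/s, ee=0.3267 -0.1828 0.2461 m, τ=2.3548 -5.0270 -3.3128 0.9190 N·m.
t=0.7500 s (step 75): θ=-2.4004 -2.5813 1.1369 2.4581 rad, w=-4.0858 0.9416 3.1540 -0.2134 rad/s, ee=0.3228 -0.1862 0.2140 m, τ=1.5791 -4.1900 -2.2124 0.9255 N·m.
t=0.7800 s (step 78): θ=-2.5279 -2.5462 1.2290 2.4532 rad, w=-4.4194 1.4258 2.9795 -0.0885 rad/s, ee=0.3211 -0.1897 0.1847 m, τ=0.3291 -2.7005 -0.4336 0.8878 N·m.
t=0.8100 s (step 81): θ=-2.6660 -2.4933 1.3157 2.4547 rad, w=-4.7756 2.1523 2.7914 0.2291 rad/s, ee=0.3223 -0.1943 0.1583 m, τ=-1.0848 -0.9060 1.8866 0.7683 N·m.
t=0.8400 s (step 84): θ=-2.8121 -2.4137 1.3958 2.4709 rad, w=-4.8714 3.2092 2.5202 0.9300 rad/s, ee=0.3277 -0.2015 0.1344 m, τ=-0.1446 -2.3096 2.6302 0.4901 N·m.
t=0.8700 s (step 87): θ=-2.9493 -2.3006 1.4645 2.5124 rad, w=-4.1045 4.2711 2.0125 1.8183 rad/s, ee=0.3389 -0.2126 0.1109 m, τ=6.5496 -12.2550 -1.4282 0.1389 N·m.
t=0.9000 s (step 90): θ=-3.0496 -2.1666 1.5141 2.5711 rad, w=-2.5354 4.4907 1.2909 1.9287 rad/s, ee=0.3567 -0.2266 0.0846 m, τ=13.5235 -22.4914 -5.7161 0.0638 N·m.
t=0.9300 s (step 93): θ=-3.1008 -2.0410 1.5433 2.6204 rad, w=-0.9189 3.7707 0.7055 1.2950 rad/s, ee=0.3784 -0.2382 0.0547 m, τ=16.3034 -25.8147 -6.9186 0.2404 N·m.
t=0.9600 s (step 96): θ=-3.1074 -1.9440 1.5599 2.6491 rad, w=0.4275 2.6783 0.4515 0.6263 rad/s, ee=0.3987 -0.2432 0.0237 m, τ=15.7066 -24.4417 -6.4118 0.4476 N·m.
t=0.9900 s (step 99): θ=-3.0782 -1.8796 1.5729 2.6607 rad, w=1.4767 1.6358 0.4419 0.1796 rad/s, ee=0.4135 -0.2411 -0.0061 m, τ=13.4630 -21.4780 -5.4946 0.6110 N·m.
t=1.0100 s (step 101): θ=-3.0429 -1.8529 1.5823 2.6624 rad, w=2.0321 1.0527 0.4961 -0.0011 rad/s, ee=0.4195 -0.2365 -0.0250 m.
final ee position (m): 0.4195 -0.2365 -0.0250


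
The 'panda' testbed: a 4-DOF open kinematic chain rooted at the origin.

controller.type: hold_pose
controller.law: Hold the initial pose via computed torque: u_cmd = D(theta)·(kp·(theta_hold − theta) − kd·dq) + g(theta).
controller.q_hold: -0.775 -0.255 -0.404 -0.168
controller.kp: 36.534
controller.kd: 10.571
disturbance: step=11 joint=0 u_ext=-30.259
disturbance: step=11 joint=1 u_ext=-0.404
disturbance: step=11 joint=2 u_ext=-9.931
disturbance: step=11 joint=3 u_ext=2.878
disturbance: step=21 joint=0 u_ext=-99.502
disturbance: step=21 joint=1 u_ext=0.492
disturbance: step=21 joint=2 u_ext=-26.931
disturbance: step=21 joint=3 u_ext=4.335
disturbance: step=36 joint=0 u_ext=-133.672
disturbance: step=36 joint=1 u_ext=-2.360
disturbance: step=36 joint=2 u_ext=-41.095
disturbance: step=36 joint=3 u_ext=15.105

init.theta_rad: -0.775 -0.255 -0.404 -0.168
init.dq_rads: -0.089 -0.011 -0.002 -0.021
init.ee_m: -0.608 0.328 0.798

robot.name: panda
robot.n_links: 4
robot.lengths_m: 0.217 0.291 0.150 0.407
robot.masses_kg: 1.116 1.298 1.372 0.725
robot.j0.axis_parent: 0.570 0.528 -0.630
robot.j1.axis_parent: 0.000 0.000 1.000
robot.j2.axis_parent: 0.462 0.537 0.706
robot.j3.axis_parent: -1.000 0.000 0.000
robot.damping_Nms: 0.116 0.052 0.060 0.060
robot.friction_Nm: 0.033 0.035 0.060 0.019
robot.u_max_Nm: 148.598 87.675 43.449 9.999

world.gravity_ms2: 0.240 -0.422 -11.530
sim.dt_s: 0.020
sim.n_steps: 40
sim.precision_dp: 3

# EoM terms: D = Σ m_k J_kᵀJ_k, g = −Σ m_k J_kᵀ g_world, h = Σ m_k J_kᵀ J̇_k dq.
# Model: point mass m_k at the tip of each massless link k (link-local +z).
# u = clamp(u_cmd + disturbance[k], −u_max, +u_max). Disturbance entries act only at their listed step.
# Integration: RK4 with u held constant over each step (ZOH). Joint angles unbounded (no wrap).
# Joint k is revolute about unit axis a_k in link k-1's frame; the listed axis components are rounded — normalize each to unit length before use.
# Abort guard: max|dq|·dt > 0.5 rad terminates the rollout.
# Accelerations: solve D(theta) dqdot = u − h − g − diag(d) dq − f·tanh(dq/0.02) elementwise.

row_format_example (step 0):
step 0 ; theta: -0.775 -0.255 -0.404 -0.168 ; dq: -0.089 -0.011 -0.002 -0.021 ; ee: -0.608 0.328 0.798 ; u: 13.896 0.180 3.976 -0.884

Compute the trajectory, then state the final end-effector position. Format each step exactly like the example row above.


step 1 ; theta: -0.777 -0.254 -0.404 -0.168 ; dq: -0.071 -0.052 0.001 -0.029 ; ee: -0.609 0.328 0.798 ; u: 13.757 0.185 3.940 -0.885
step 2 ; theta: -0.778 -0.254 -0.404 -0.168 ; dq: -0.054 -0.059 0.001 -0.028 ; ee: -0.610 0.328 0.797 ; u: 13.632 0.188 3.909 -0.886
step 3 ; theta: -0.779 -0.253 -0.404 -0.168 ; dq: -0.041 -0.062 0.001 -0.026 ; ee: -0.610 0.328 0.797 ; u: 13.522 0.191 3.880 -0.885
step 4 ; theta: -0.779 -0.252 -0.404 -0.168 ; dq: -0.029 -0.064 0.002 -0.024 ; ee: -0.611 0.328 0.796 ; u: 13.425 0.193 3.855 -0.885
step 5 ; theta: -0.780 -0.252 -0.404 -0.168 ; dq: -0.020 -0.066 0.002 -0.023 ; ee: -0.611 0.328 0.796 ; u: 13.340 0.194 3.833 -0.884
step 6 ; theta: -0.780 -0.252 -0.405 -0.168 ; dq: -0.012 -0.069 0.003 -0.022 ; ee: -0.611 0.328 0.796 ; u: 13.267 0.195 3.814 -0.883
step 7 ; theta: -0.780 -0.251 -0.405 -0.168 ; dq: -0.006 -0.071 0.004 -0.022 ; ee: -0.611 0.328 0.796 ; u: 13.205 0.196 3.798 -0.883
step 8 ; theta: -0.780 -0.251 -0.405 -0.168 ; dq: -0.002 -0.073 0.005 -0.022 ; ee: -0.611 0.328 0.796 ; u: 13.151 0.197 3.784 -0.882
step 9 ; theta: -0.780 -0.251 -0.405 -0.168 ; dq: 0.002 -0.075 0.005 -0.021 ; ee: -0.611 0.328 0.796 ; u: 13.106 0.197 3.772 -0.881
step 10 ; theta: -0.780 -0.250 -0.405 -0.168 ; dq: 0.004 -0.076 0.006 -0.021 ; ee: -0.611 0.328 0.796 ; u: 13.068 0.198 3.762 -0.880
step 11 ; theta: -0.780 -0.250 -0.405 -0.167 ; dq: 0.006 -0.078 0.006 -0.021 ; ee: -0.611 0.328 0.796 ; u: -17.223 -0.206 -6.178 1.998
step 12 ; theta: -0.784 -0.250 -0.409 -0.167 ; dq: -0.428 -0.108 -0.461 -0.015 ; ee: -0.615 0.329 0.792 ; u: 19.686 0.285 5.927 -1.515
step 13 ; theta: -0.792 -0.251 -0.417 -0.167 ; dq: -0.340 -0.098 -0.320 0.010 ; ee: -0.621 0.331 0.786 ; u: 18.774 0.268 5.614 -1.429
step 14 ; theta: -0.798 -0.251 -0.422 -0.166 ; dq: -0.265 -0.093 -0.209 0.023 ; ee: -0.626 0.333 0.781 ; u: 17.961 0.254 5.336 -1.352
step 15 ; theta: -0.802 -0.252 -0.426 -0.165 ; dq: -0.199 -0.090 -0.121 0.029 ; ee: -0.630 0.334 0.777 ; u: 17.238 0.241 5.090 -1.284
step 16 ; theta: -0.806 -0.252 -0.428 -0.164 ; dq: -0.144 -0.087 -0.051 0.030 ; ee: -0.632 0.335 0.775 ; u: 16.599 0.231 4.872 -1.226
step 17 ; theta: -0.808 -0.253 -0.428 -0.163 ; dq: -0.096 -0.083 -0.003 0.027 ; ee: -0.634 0.336 0.773 ; u: 16.036 0.222 4.684 -1.174
step 18 ; theta: -0.809 -0.253 -0.428 -0.162 ; dq: -0.050 -0.071 0.009 0.011 ; ee: -0.634 0.336 0.772 ; u: 15.541 0.216 4.530 -1.130
step 19 ; theta: -0.810 -0.253 -0.428 -0.162 ; dq: -0.011 -0.064 0.012 -0.005 ; ee: -0.635 0.337 0.772 ; u: 15.109 0.211 4.400 -1.091
step 20 ; theta: -0.810 -0.253 -0.428 -0.161 ; dq: 0.020 -0.062 0.015 -0.019 ; ee: -0.635 0.337 0.772 ; u: 14.739 0.207 4.288 -1.057
step 21 ; theta: -0.809 -0.253 -0.428 -0.161 ; dq: 0.043 -0.061 0.016 -0.031 ; ee: -0.634 0.337 0.773 ; u: -85.081 0.696 -22.737 3.308
step 22 ; theta: -0.827 -0.272 -0.427 -0.168 ; dq: -1.811 -1.746 0.008 -0.501 ; ee: -0.645 0.337 0.764 ; u: 36.119 0.082 10.038 -1.917
step 23 ; theta: -0.858 -0.297 -0.427 -0.174 ; dq: -1.370 -0.870 0.007 -0.171 ; ee: -0.663 0.339 0.746 ; u: 32.961 0.092 9.142 -1.729
step 24 ; theta: -0.882 -0.308 -0.427 -0.175 ; dq: -1.004 -0.269 0.003 0.030 ; ee: -0.677 0.340 0.733 ; u: 30.143 0.106 8.361 -1.621
step 25 ; theta: -0.899 -0.310 -0.427 -0.174 ; dq: -0.706 -0.048 0.006 0.082 ; ee: -0.687 0.341 0.724 ; u: 27.642 0.124 7.677 -1.544
step 26 ; theta: -0.911 -0.310 -0.427 -0.172 ; dq: -0.464 -0.065 0.013 0.047 ; ee: -0.694 0.341 0.717 ; u: 25.433 0.144 7.076 -1.471
step 27 ; theta: -0.918 -0.309 -0.427 -0.171 ; dq: -0.264 -0.040 0.015 0.026 ; ee: -0.699 0.341 0.713 ; u: 23.491 0.159 6.547 -1.397
step 28 ; theta: -0.922 -0.309 -0.427 -0.170 ; dq: -0.100 -0.020 0.016 0.005 ; ee: -0.701 0.341 0.711 ; u: 21.791 0.172 6.086 -1.328
step 29 ; theta: -0.922 -0.307 -0.427 -0.170 ; dq: 0.030 -0.016 0.017 -0.015 ; ee: -0.701 0.341 0.710 ; u: 20.311 0.183 5.685 -1.263
step 30 ; theta: -0.921 -0.306 -0.426 -0.170 ; dq: 0.132 -0.022 0.022 -0.032 ; ee: -0.700 0.341 0.712 ; u: 19.039 0.192 5.341 -1.205
step 31 ; theta: -0.917 -0.305 -0.426 -0.170 ; dq: 0.212 -0.021 0.023 -0.044 ; ee: -0.698 0.341 0.714 ; u: 17.938 0.200 5.044 -1.153
step 32 ; theta: -0.912 -0.304 -0.426 -0.170 ; dq: 0.272 -0.019 0.025 -0.051 ; ee: -0.695 0.340 0.717 ; u: 16.991 0.206 4.791 -1.106
step 33 ; theta: -0.906 -0.303 -0.425 -0.171 ; dq: 0.316 -0.017 0.026 -0.054 ; ee: -0.691 0.340 0.720 ; u: 16.179 0.211 4.575 -1.066
step 34 ; theta: -0.900 -0.302 -0.425 -0.171 ; dq: 0.346 -0.016 0.027 -0.055 ; ee: -0.687 0.340 0.724 ; u: 15.487 0.215 4.391 -1.030
step 35 ; theta: -0.892 -0.301 -0.424 -0.172 ; dq: 0.365 -0.017 0.027 -0.055 ; ee: -0.683 0.339 0.728 ; u: 14.900 0.217 4.236 -0.999
step 36 ; theta: -0.885 -0.300 -0.424 -0.173 ; dq: 0.374 -0.019 0.028 -0.055 ; ee: -0.679 0.339 0.733 ; u: -119.267 -2.142 -36.989 9.999
step 37 ; theta: -0.903 -0.393 -0.428 -0.196 ; dq: -2.144 -8.551 -0.348 -1.867 ; ee: -0.688 0.343 0.721 ; u: 43.528 0.539 12.882 -2.815
step 38 ; theta: -0.939 -0.511 -0.436 -0.219 ; dq: -1.485 -3.617 -0.513 -0.614 ; ee: -0.708 0.350 0.697 ; u: 39.255 0.145 11.143 -1.605
step 39 ; theta: -0.964 -0.555 -0.447 -0.224 ; dq: -0.984 -1.007 -0.550 0.008 ; ee: -0.723 0.355 0.678 ; u: 35.429 -0.030 9.820 -1.154
step 40 ; theta: -0.980 -0.564 -0.457 -0.221 ; dq: -0.617 -0.013 -0.441 0.227 ; ee: -0.733 0.359 0.665
final ee position (m): -0.733 0.359 0.665


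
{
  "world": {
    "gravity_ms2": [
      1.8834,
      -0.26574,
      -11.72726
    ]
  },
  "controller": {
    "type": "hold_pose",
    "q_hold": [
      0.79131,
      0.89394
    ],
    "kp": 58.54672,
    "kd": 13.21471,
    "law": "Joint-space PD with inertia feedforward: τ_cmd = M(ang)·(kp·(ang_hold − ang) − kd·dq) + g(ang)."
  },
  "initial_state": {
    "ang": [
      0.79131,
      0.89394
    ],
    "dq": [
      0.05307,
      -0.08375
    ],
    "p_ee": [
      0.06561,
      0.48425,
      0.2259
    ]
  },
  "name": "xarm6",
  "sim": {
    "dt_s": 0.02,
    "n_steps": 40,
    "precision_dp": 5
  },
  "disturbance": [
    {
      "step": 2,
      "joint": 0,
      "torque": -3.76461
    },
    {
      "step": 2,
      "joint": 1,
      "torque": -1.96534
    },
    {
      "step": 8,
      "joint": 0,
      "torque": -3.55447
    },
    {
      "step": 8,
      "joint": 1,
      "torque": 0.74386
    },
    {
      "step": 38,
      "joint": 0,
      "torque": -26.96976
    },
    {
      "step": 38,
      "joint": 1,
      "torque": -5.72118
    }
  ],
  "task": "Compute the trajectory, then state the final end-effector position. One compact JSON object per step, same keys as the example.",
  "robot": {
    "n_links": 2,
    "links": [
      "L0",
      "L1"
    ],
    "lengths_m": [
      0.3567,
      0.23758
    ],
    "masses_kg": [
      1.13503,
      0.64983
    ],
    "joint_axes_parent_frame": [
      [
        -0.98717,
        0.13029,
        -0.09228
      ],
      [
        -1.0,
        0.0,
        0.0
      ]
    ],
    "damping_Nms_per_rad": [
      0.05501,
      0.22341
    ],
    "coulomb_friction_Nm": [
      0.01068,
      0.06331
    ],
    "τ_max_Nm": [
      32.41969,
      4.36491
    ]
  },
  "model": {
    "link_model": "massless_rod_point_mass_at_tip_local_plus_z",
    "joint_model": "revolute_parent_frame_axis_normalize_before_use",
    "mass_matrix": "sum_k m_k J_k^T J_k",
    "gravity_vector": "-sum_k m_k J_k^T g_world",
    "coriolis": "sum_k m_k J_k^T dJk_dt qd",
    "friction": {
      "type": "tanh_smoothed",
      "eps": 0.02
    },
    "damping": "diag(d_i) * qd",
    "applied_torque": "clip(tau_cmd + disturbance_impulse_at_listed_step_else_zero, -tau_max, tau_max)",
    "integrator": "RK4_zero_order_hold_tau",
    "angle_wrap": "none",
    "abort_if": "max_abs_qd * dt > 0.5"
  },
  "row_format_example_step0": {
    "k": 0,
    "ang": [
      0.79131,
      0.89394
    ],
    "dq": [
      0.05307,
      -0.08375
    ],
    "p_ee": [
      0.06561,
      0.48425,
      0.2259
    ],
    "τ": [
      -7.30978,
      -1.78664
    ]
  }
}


{"k":1,"ang":[0.79208,0.89318],"dq":[0.02702,-0.00776],"p_ee":[0.06568,0.48444,0.22571],"\u03c4":[-7.28215,-1.80081]}
{"k":2,"ang":[0.7925,0.89322],"dq":[0.0181,-0.00293],"p_ee":[0.06571,0.48453,0.2255],"\u03c4":[-11.02262,-3.76192]}
{"k":3,"ang":[0.79257,0.88354],"dq":[-0.01781,-0.92694],"p_ee":[0.06589,0.48477,0.22774],"\u03c4":[-6.20103,-1.29651]}
{"k":4,"ang":[0.79182,0.86969],"dq":[-0.05494,-0.47216],"p_ee":[0.06608,0.48488,0.23138],"\u03c4":[-6.38424,-1.45126]}
{"k":5,"ang":[0.79058,0.86312],"dq":[-0.06677,-0.19409],"p_ee":[0.0661,0.48472,0.23353],"\u03c4":[-6.53548,-1.55644]}
{"k":6,"ang":[0.78926,0.86096],"dq":[-0.06435,-0.0284],"p_ee":[0.06604,0.48446,0.23469],"\u03c4":[-6.66094,-1.62922]}
{"k":7,"ang":[0.78813,0.86106],"dq":[-0.04387,0.01575],"p_ee":[0.06595,0.4842,0.23521],"\u03c4":[-6.76558,-1.66562]}
{"k":8,"ang":[0.7875,0.8613],"dq":[-0.02028,0.01414],"p_ee":[0.0659,0.48405,0.23546],"\u03c4":[-10.40811,-0.94126]}
{"k":9,"ang":[0.78238,0.87452],"dq":[-0.48091,1.25578],"p_ee":[0.06528,0.48268,0.23483],"\u03c4":[-5.92197,-1.86069]}
{"k":10,"ang":[0.77476,0.89367],"dq":[-0.28638,0.6835],"p_ee":[0.06438,0.4806,0.23399],"\u03c4":[-6.1291,-1.77775]}
{"k":11,"ang":[0.77037,0.90375],"dq":[-0.15582,0.33866],"p_ee":[0.06387,0.4794,0.23373],"\u03c4":[-6.31267,-1.73602]}
{"k":12,"ang":[0.76816,0.90837],"dq":[-0.06693,0.13073],"p_ee":[0.06363,0.47881,0.2337],"\u03c4":[-6.47296,-1.71824]}
{"k":13,"ang":[0.76744,0.90969],"dq":[-0.00776,0.0136],"p_ee":[0.06355,0.47862,0.23373],"\u03c4":[-6.61073,-1.71582]}
{"k":14,"ang":[0.76762,0.90959],"dq":[0.0215,-0.00598],"p_ee":[0.06356,0.47866,0.23367],"\u03c4":[-6.72421,-1.73371]}
{"k":15,"ang":[0.76822,0.90949],"dq":[0.03948,-0.00622],"p_ee":[0.06361,0.4788,0.23341],"\u03c4":[-6.81683,-1.75229]}
{"k":16,"ang":[0.76913,0.9094],"dq":[0.05208,-0.00691],"p_ee":[0.06368,0.479,0.23299],"\u03c4":[-6.89303,-1.76688]}
{"k":17,"ang":[0.77024,0.90931],"dq":[0.0604,-0.00788],"p_ee":[0.06377,0.47925,0.23248],"\u03c4":[-6.95536,-1.77821]}
{"k":18,"ang":[0.77148,0.90922],"dq":[0.06532,-0.00895],"p_ee":[0.06386,0.47953,0.2319],"\u03c4":[-7.00587,-1.78685]}
{"k":19,"ang":[0.77279,0.90912],"dq":[0.06752,-0.0098],"p_ee":[0.06396,0.47983,0.23129],"\u03c4":[-7.04639,-1.79336]}
{"k":20,"ang":[0.77412,0.90903],"dq":[0.0676,-0.0103],"p_ee":[0.06406,0.48012,0.23068],"\u03c4":[-7.07849,-1.79816]}
{"k":21,"ang":[0.77543,0.90894],"dq":[0.0661,-0.01053],"p_ee":[0.06416,0.48041,0.23006],"\u03c4":[-7.10354,-1.80158]}
{"k":22,"ang":[0.7767,0.90885],"dq":[0.06347,-0.01059],"p_ee":[0.06425,0.4807,0.22947],"\u03c4":[-7.12274,-1.80387]}
{"k":23,"ang":[0.77791,0.90876],"dq":[0.06005,-0.01058],"p_ee":[0.06435,0.48097,0.22891],"\u03c4":[-7.13713,-1.80524]}
{"k":24,"ang":[0.77905,0.90867],"dq":[0.05614,-0.01054],"p_ee":[0.06443,0.48122,0.22838],"\u03c4":[-7.14758,-1.80588]}
{"k":25,"ang":[0.7801,0.90858],"dq":[0.05196,-0.01048],"p_ee":[0.06451,0.48145,0.22789],"\u03c4":[-7.15485,-1.80597]}
{"k":26,"ang":[0.78107,0.90849],"dq":[0.04766,-0.01041],"p_ee":[0.06458,0.48167,0.22745],"\u03c4":[-7.15959,-1.80563]}
{"k":27,"ang":[0.78196,0.9084],"dq":[0.04339,-0.01035],"p_ee":[0.06465,0.48186,0.22704],"\u03c4":[-7.16234,-1.80498]}
{"k":28,"ang":[0.78276,0.90831],"dq":[0.03924,-0.01029],"p_ee":[0.06471,0.48204,0.22667],"\u03c4":[-7.16355,-1.80412]}
{"k":29,"ang":[0.78348,0.90822],"dq":[0.03529,-0.01023],"p_ee":[0.06477,0.4822,0.22634],"\u03c4":[-7.1636,-1.80312]}
{"k":30,"ang":[0.78412,0.90814],"dq":[0.03157,-0.01019],"p_ee":[0.06482,0.48234,0.22605],"\u03c4":[-7.16282,-1.80203]}
{"k":31,"ang":[0.78469,0.90805],"dq":[0.02812,-0.01015],"p_ee":[0.06486,0.48247,0.22579],"\u03c4":[-7.16147,-1.80092]}
{"k":32,"ang":[0.7852,0.90797],"dq":[0.02496,-0.01012],"p_ee":[0.0649,0.48258,0.22557],"\u03c4":[-7.15976,-1.79981]}
{"k":33,"ang":[0.78564,0.90788],"dq":[0.0221,-0.01011],"p_ee":[0.06493,0.48268,0.22537],"\u03c4":[-7.15785,-1.79874]}
{"k":34,"ang":[0.78603,0.90779],"dq":[0.01953,-0.0101],"p_ee":[0.06496,0.48276,0.2252],"\u03c4":[-7.15588,-1.79773]}
{"k":35,"ang":[0.78638,0.90771],"dq":[0.01724,-0.0101],"p_ee":[0.06499,0.48284,0.22506],"\u03c4":[-7.15395,-1.79678]}
{"k":36,"ang":[0.78668,0.90762],"dq":[0.01522,-0.01009],"p_ee":[0.06501,0.48291,0.22493],"\u03c4":[-7.15211,-1.7959]}
{"k":37,"ang":[0.78694,0.90754],"dq":[0.01344,-0.0101],"p_ee":[0.06504,0.48297,0.22483],"\u03c4":[-7.1504,-1.79511]}
{"k":38,"ang":[0.78717,0.90745],"dq":[0.01188,-0.0101],"p_ee":[0.06505,0.48302,0.22474],"\u03c4":[-32.41969,-4.36491]}
{"k":39,"ang":[0.76725,0.93005],"dq":[-1.98042,2.15057],"p_ee":[0.06317,0.47807,0.22903],"\u03c4":[-0.07295,-1.00108]}
{"k":40,"ang":[0.73416,0.96192],"dq":[-1.34238,1.09595],"p_ee":[0.06015,0.46979,0.23728]}
{"summary": "final p_ee position (m): 0.06015 0.46979 0.23728"}


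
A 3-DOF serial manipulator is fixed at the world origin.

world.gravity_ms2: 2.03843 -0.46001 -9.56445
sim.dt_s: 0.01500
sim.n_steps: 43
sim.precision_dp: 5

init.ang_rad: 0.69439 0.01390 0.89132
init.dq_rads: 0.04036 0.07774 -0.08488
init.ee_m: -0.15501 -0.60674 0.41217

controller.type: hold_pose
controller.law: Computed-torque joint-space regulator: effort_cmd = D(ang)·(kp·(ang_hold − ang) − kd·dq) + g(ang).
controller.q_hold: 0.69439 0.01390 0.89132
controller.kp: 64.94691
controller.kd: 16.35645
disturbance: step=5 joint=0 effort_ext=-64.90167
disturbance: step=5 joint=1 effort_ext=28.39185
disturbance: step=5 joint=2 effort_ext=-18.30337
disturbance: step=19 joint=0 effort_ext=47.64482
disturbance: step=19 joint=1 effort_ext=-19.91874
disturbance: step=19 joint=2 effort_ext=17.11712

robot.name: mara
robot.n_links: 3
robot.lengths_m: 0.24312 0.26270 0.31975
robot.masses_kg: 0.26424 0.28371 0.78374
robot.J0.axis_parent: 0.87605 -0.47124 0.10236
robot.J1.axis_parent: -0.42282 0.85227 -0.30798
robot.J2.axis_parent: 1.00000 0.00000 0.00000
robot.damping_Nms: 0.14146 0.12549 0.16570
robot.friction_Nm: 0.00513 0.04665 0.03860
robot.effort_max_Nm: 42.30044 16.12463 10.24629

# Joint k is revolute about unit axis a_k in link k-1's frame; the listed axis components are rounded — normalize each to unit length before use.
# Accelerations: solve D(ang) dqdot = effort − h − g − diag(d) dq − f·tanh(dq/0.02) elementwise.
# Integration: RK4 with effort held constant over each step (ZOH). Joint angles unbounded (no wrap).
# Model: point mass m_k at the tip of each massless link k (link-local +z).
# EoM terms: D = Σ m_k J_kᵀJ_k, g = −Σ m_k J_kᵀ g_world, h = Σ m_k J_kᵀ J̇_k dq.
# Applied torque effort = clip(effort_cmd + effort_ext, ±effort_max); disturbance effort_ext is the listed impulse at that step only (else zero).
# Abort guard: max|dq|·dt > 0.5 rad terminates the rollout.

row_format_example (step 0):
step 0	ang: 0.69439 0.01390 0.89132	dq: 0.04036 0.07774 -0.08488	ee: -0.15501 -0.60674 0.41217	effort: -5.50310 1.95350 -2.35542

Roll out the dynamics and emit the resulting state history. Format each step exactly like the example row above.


step 1	ang: 0.69477 0.01471 0.89040	dq: 0.01137 0.03190 -0.03866	ee: -0.15496 -0.60679 0.41246	effort: -5.52907 1.98457 -2.38390
step 2	ang: 0.69481 0.01498 0.89004	dq: -0.00385 0.00676 -0.01127	ee: -0.15493 -0.60677 0.41262	effort: -5.55159 2.00563 -2.40353
step 3	ang: 0.69473 0.01502 0.88996	dq: -0.00617 0.00064 -0.00224	ee: -0.15492 -0.60673 0.41271	effort: -5.57069 2.01643 -2.41380
step 4	ang: 0.69464 0.01502 0.88994	dq: -0.00493 -0.00035 0.00005	ee: -0.15491 -0.60670 0.41276	effort: -5.58634 2.02357 -2.41966
step 5	ang: 0.69458 0.01502 0.88995	dq: -0.00336 -0.00051 0.00069	ee: -0.15490 -0.60668 0.41280	effort: -42.30044 16.12463 -10.24629
step 6	ang: 0.68071 0.00773 0.89840	dq: -1.82516 -0.95006 1.08516	ee: -0.15399 -0.60231 0.41650	effort: 3.68699 -1.55922 -0.41879
step 7	ang: 0.65757 -0.00385 0.91131	dq: -1.26912 -0.60112 0.65438	ee: -0.15235 -0.59487 0.42309	effort: 1.92321 -0.90644 -0.76449
step 8	ang: 0.64167 -0.01097 0.91896	dq: -0.85633 -0.35402 0.37665	ee: -0.15108 -0.58959 0.42814	effort: 0.47775 -0.36291 -1.06420
step 9	ang: 0.63116 -0.01496 0.92320	dq: -0.54928 -0.18219 0.19531	ee: -0.15011 -0.58598 0.43189	effort: -0.70586 0.08919 -1.32077
step 10	ang: 0.62465 -0.01679 0.92521	dq: -0.32097 -0.06485 0.07598	ee: -0.14941 -0.58365 0.43456	effort: -1.67418 0.46435 -1.53797
step 11	ang: 0.62111 -0.01718 0.92575	dq: -0.15629 0.00599 0.00183	ee: -0.14893 -0.58230 0.43635	effort: -2.46563 0.77881 -1.72216
step 12	ang: 0.61956 -0.01693 0.92555	dq: -0.05321 0.02355 -0.02418	ee: -0.14867 -0.58165 0.43738	effort: -3.11196 1.05301 -1.88733
step 13	ang: 0.61931 -0.01654 0.92511	dq: 0.01892 0.02714 -0.03384	ee: -0.14858 -0.58149 0.43777	effort: -3.63847 1.28050 -2.02626
step 14	ang: 0.61998 -0.01615 0.92458	dq: 0.07065 0.02572 -0.03750	ee: -0.14864 -0.58171 0.43765	effort: -4.06519 1.46659 -2.13949
step 15	ang: 0.62132 -0.01578 0.92400	dq: 0.10833 0.02351 -0.03893	ee: -0.14880 -0.58219 0.43715	effort: -4.41164 1.61794 -2.23089
step 16	ang: 0.62315 -0.01544 0.92342	dq: 0.13524 0.02139 -0.03921	ee: -0.14904 -0.58286 0.43636	effort: -4.69219 1.74044 -2.30412
step 17	ang: 0.62532 -0.01513 0.92283	dq: 0.15378 0.01968 -0.03886	ee: -0.14934 -0.58367 0.43536	effort: -4.91861 1.83910 -2.36236
step 18	ang: 0.62771 -0.01485 0.92226	dq: 0.16579 0.01841 -0.03815	ee: -0.14968 -0.58458 0.43422	effort: -5.10062 1.91815 -2.40831
step 19	ang: 0.63025 -0.01458 0.92169	dq: 0.17268 0.01752 -0.03721	ee: -0.15004 -0.58554 0.43299	effort: 42.30044 -16.12463 10.24629
step 20	ang: 0.64819 -0.00600 0.91800	dq: 2.21151 1.10419 -0.46744	ee: -0.15090 -0.59162 0.42599	effort: -17.40348 6.63326 -5.67021
step 21	ang: 0.67713 0.00769 0.91162	dq: 1.65168 0.73069 -0.37867	ee: -0.15222 -0.60127 0.41462	effort: -15.21476 5.82577 -5.05005
step 22	ang: 0.69857 0.01661 0.90664	dq: 1.21066 0.46536 -0.28345	ee: -0.15339 -0.60839 0.40577	effort: -13.41622 5.15366 -4.55019
step 23	ang: 0.71413 0.02215 0.90303	dq: 0.86620 0.27857 -0.19844	ee: -0.15440 -0.61356 0.39901	effort: -11.93915 4.59346 -4.14364
step 24	ang: 0.72510 0.02533 0.90058	dq: 0.59917 0.14843 -0.12945	ee: -0.15524 -0.61723 0.39396	effort: -10.72701 4.12692 -3.81125
step 25	ang: 0.73254 0.02687 0.89904	dq: 0.39363 0.05899 -0.07689	ee: -0.15593 -0.61975 0.39030	effort: -9.73326 3.73918 -3.53886
step 26	ang: 0.73726 0.02730 0.89818	dq: 0.23885 0.00299 -0.03998	ee: -0.15648 -0.62138 0.38777	effort: -8.91950 3.41502 -3.31544
step 27	ang: 0.74002 0.02719 0.89774	dq: 0.13159 -0.01421 -0.02041	ee: -0.15688 -0.62237 0.38616	effort: -8.25397 3.13451 -3.13172
step 28	ang: 0.74141 0.02695 0.89750	dq: 0.05458 -0.01700 -0.01201	ee: -0.15712 -0.62288 0.38530	effort: -7.71051 2.89973 -2.97986
step 29	ang: 0.74180 0.02670 0.89735	dq: -0.00213 -0.01578 -0.00949	ee: -0.15725 -0.62303 0.38503	effort: -7.26803 2.70713 -2.85505
step 30	ang: 0.74146 0.02649 0.89721	dq: -0.04358 -0.01297 -0.00968	ee: -0.15727 -0.62293 0.38523	effort: -6.91025 2.55061 -2.75389
step 31	ang: 0.74058 0.02631 0.89706	dq: -0.07445 -0.01103 -0.00998	ee: -0.15722 -0.62263 0.38577	effort: -6.62061 2.42419 -2.67264
step 32	ang: 0.73929 0.02615 0.89691	dq: -0.09694 -0.00983 -0.01022	ee: -0.15712 -0.62219 0.38656	effort: -6.38660 2.32236 -2.60769
step 33	ang: 0.73772 0.02601 0.89675	dq: -0.11268 -0.00903 -0.01039	ee: -0.15699 -0.62164 0.38754	effort: -6.19824 2.24059 -2.55608
step 34	ang: 0.73595 0.02588 0.89659	dq: -0.12303 -0.00849 -0.01048	ee: -0.15682 -0.62102 0.38864	effort: -6.04726 2.17522 -2.51535
step 35	ang: 0.73406 0.02576 0.89643	dq: -0.12914 -0.00810 -0.01049	ee: -0.15664 -0.62035 0.38982	effort: -5.92687 2.12324 -2.48350
step 36	ang: 0.73211 0.02564 0.89628	dq: -0.13194 -0.00783 -0.01041	ee: -0.15645 -0.61966 0.39104	effort: -5.83145 2.08216 -2.45886
step 37	ang: 0.73013 0.02552 0.89612	dq: -0.13218 -0.00765 -0.01027	ee: -0.15626 -0.61896 0.39228	effort: -5.75637 2.04998 -2.44005
step 38	ang: 0.72816 0.02541 0.89597	dq: -0.13047 -0.00752 -0.01007	ee: -0.15606 -0.61825 0.39350	effort: -5.69783 2.02501 -2.42594
step 39	ang: 0.72622 0.02530 0.89582	dq: -0.12731 -0.00743 -0.00982	ee: -0.15586 -0.61756 0.39470	effort: -5.65269 2.00590 -2.41560
step 40	ang: 0.72435 0.02519 0.89567	dq: -0.12308 -0.00738 -0.00955	ee: -0.15567 -0.61689 0.39587	effort: -5.61838 1.99152 -2.40827
step 41	ang: 0.72254 0.02508 0.89553	dq: -0.11812 -0.00735 -0.00925	ee: -0.15549 -0.61624 0.39699	effort: -5.59280 1.98094 -2.40333
step 42	ang: 0.72081 0.02497 0.89539	dq: -0.11267 -0.00733 -0.00895	ee: -0.15532 -0.61562 0.39806	effort: -5.57422 1.97341 -2.40026
step 43	ang: 0.71916 0.02486 0.89525	dq: -0.10691 -0.00733 -0.00865	ee: -0.15515 -0.61503 0.39908


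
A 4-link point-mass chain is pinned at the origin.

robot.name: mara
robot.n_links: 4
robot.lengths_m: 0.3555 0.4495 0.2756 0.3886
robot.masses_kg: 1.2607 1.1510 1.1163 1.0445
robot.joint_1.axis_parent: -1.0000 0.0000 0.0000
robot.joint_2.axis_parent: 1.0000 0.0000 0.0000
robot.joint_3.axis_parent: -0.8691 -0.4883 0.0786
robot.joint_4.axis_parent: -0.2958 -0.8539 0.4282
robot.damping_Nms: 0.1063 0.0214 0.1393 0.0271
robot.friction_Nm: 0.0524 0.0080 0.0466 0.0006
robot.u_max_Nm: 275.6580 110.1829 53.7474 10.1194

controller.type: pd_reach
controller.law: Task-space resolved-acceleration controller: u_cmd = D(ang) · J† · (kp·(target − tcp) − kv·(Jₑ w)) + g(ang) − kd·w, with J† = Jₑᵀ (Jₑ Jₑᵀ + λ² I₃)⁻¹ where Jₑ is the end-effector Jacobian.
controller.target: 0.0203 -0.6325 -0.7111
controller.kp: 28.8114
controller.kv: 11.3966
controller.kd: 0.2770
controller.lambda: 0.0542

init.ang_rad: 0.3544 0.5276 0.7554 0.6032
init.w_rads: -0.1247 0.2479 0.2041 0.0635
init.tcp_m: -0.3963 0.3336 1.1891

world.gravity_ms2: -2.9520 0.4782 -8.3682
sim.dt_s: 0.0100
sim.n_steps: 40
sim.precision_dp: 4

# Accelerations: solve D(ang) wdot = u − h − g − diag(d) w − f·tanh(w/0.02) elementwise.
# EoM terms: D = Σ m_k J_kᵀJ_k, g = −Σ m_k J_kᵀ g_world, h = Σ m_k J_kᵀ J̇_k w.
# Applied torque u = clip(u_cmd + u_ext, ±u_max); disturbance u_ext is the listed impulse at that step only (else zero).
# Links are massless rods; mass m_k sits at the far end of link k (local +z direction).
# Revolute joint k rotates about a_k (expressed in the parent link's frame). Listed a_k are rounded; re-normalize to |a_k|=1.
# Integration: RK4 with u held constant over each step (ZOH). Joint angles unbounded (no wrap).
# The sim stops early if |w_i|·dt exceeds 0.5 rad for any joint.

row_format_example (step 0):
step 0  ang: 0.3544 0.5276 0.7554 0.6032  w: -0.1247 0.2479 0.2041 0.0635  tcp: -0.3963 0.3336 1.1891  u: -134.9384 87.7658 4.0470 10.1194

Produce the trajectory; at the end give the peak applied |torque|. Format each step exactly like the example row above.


step 1  ang: 0.3535 0.5390 0.7719 0.5923  w: -0.0706 2.0085 3.0768 -2.2250  tcp: -0.3972 0.3298 1.1872  u: -131.6038 84.6070 2.1564 10.1194
step 2  ang: 0.3523 0.5659 0.8148 0.5611  w: -0.1732 3.3386 5.4503 -3.9684  tcp: -0.3989 0.3242 1.1818  u: -130.3599 82.2066 0.9238 10.0532
step 3  ang: 0.3491 0.6037 0.8790 0.5150  w: -0.4920 4.1819 7.3622 -5.1976  tcp: -0.4009 0.3163 1.1727  u: -123.6126 76.2611 0.3887 8.6436
step 4  ang: 0.3417 0.6477 0.9605 0.4585  w: -1.0005 4.5871 8.8727 -6.0495  tcp: -0.4029 0.3058 1.1598  u: -109.2299 65.7982 0.4001 7.2107
step 5  ang: 0.3286 0.6938 1.0546 0.3959  w: -1.6306 4.5958 9.9067 -6.4088  tcp: -0.4043 0.2926 1.1432  u: -89.6413 52.5329 0.7047 5.7826
step 6  ang: 0.3090 0.7384 1.1566 0.3323  w: -2.2970 4.3123 10.4643 -6.2635  tcp: -0.4049 0.2768 1.1229  u: -69.0246 39.0860 1.0377 4.4115
step 7  ang: 0.2828 0.7792 1.2621 0.2723  w: -2.9341 3.8555 10.6181 -5.7044  tcp: -0.4045 0.2587 1.0994  u: -50.3231 27.2153 1.2365 3.1430
step 8  ang: 0.2506 0.8150 1.3676 0.2193  w: -3.5080 3.3190 10.4692 -4.8667  tcp: -0.4032 0.2385 1.0729  u: -34.6795 17.5449 1.2456 2.0000
step 9  ang: 0.2130 0.8454 1.4706 0.1755  w: -4.0095 2.7599 10.1124 -3.8800  tcp: -0.4012 0.2168 1.0440  u: -22.1045 10.0119 1.0749 0.9850
step 10  ang: 0.1707 0.8702 1.5693 0.1419  w: -4.4432 2.2057 9.6232 -2.8476  tcp: -0.3986 0.1939 1.0132  u: -12.1495 4.2852 0.7619 0.0889
step 11  ang: 0.1244 0.8895 1.6627 0.1185  w: -4.8189 1.6654 9.0573 -1.8443  tcp: -0.3954 0.1702 0.9806  u: -4.2742 -0.0101 0.3501 -0.7014
step 12  ang: 0.0746 0.9036 1.7502 0.1047  w: -5.1468 1.1390 8.4547 -0.9210  tcp: -0.3918 0.1461 0.9469  u: 2.0034 -3.2037 -0.1214 -1.3981
step 13  ang: 0.0217 0.9124 1.8317 0.0997  w: -5.4356 0.6226 7.8433 -0.1096  tcp: -0.3877 0.1218 0.9121  u: 7.0656 -5.5581 -0.6207 -2.0116
step 14  ang: -0.0339 0.9161 1.9070 0.1021  w: -5.6919 0.1126 7.2423 0.5722  tcp: -0.3832 0.0975 0.8767  u: 11.1971 -7.2717 -1.1240 -2.5499
step 15  ang: -0.0920 0.9147 1.9765 0.1106  w: -5.9194 -0.3918 6.6640 1.1190  tcp: -0.3784 0.0734 0.8409  u: 14.6021 -8.4914 -1.6137 -3.0196
step 16  ang: -0.1522 0.9083 2.0404 0.1240  w: -6.1218 -0.8920 6.1154 1.5330  tcp: -0.3734 0.0496 0.8048  u: 17.4188 -9.3217 -2.0784 -3.4266
step 17  ang: -0.2143 0.8970 2.0989 0.1409  w: -6.3014 -1.3868 5.5997 1.8227  tcp: -0.3681 0.0262 0.7686  u: 19.7397 -9.8385 -2.5107 -3.7759
step 18  ang: -0.2781 0.8807 2.1525 0.1601  w: -6.4601 -1.8734 5.1172 2.0011  tcp: -0.3627 0.0034 0.7326  u: 21.6235 -10.0966 -2.9057 -4.0728
step 19  ang: -0.3433 0.8597 2.2014 0.1806  w: -6.5993 -2.3481 4.6664 2.0833  tcp: -0.3572 -0.0189 0.6967  u: 23.1037 -10.1349 -3.2600 -4.3224
step 20  ang: -0.4099 0.8340 2.2459 0.2015  w: -6.7208 -2.8066 4.2447 2.0855  tcp: -0.3517 -0.0406 0.6612  u: 24.1954 -9.9801 -3.5711 -4.5300
step 21  ang: -0.4776 0.8038 2.2863 0.2221  w: -6.8264 -3.2440 3.8487 2.0243  tcp: -0.3463 -0.0615 0.6261  u: 24.8990 -9.6493 -3.8366 -4.7006
step 22  ang: -0.5463 0.7693 2.3229 0.2419  w: -6.9181 -3.6552 3.4754 1.9154  tcp: -0.3411 -0.0817 0.5914  u: 25.2032 -9.1513 -4.0537 -4.8392
step 23  ang: -0.6159 0.7309 2.3559 0.2603  w: -6.9977 -4.0346 3.1216 1.7735  tcp: -0.3360 -0.1011 0.5573  u: 25.0866 -8.4882 -4.2189 -4.9506
step 24  ang: -0.6862 0.6889 2.3854 0.2773  w: -7.0670 -4.3759 2.7851 1.6121  tcp: -0.3313 -0.1196 0.5237  u: 24.5195 -7.6559 -4.3283 -5.0394
step 25  ang: -0.7571 0.6437 2.4117 0.2926  w: -7.1273 -4.6720 2.4641 1.4432  tcp: -0.3268 -0.1372 0.4907  u: 23.4660 -6.6458 -4.3769 -5.1099
step 26  ang: -0.8286 0.5958 2.4348 0.3062  w: -7.1794 -4.9143 2.1579 1.2775  tcp: -0.3228 -0.1539 0.4583  u: 21.8882 -5.4465 -4.3600 -5.1661
step 27  ang: -0.9006 0.5457 2.4549 0.3182  w: -7.2236 -5.0935 1.8667 1.1243  tcp: -0.3191 -0.1696 0.4266  u: 19.7518 -4.0472 -4.2730 -5.2116
step 28  ang: -0.9731 0.4943 2.4722 0.3288  w: -7.2595 -5.1989 1.5916 0.9910  tcp: -0.3160 -0.1844 0.3955  u: 17.0352 -2.4412 -4.1125 -5.2497
step 29  ang: -1.0458 0.4421 2.4868 0.3381  w: -7.2865 -5.2196 1.3347 0.8833  tcp: -0.3132 -0.1981 0.3650  u: 13.7400 -0.6314 -3.8774 -5.2833
step 30  ang: -1.1187 0.3903 2.4990 0.3465  w: -7.3038 -5.1460 1.0985 0.8042  tcp: -0.3110 -0.2109 0.3353  u: 9.9027 1.3645 -3.5696 -5.3145
step 31  ang: -1.1918 0.3397 2.5089 0.3543  w: -7.3116 -4.9709 0.8852 0.7540  tcp: -0.3092 -0.2226 0.3062  u: 5.6041 3.5101 -3.1945 -5.3448
step 32  ang: -1.2650 0.2913 2.5168 0.3617  w: -7.3112 -4.6919 0.6964 0.7298  tcp: -0.3079 -0.2334 0.2778  u: 0.9721 5.7482 -2.7606 -5.3748
step 33  ang: -1.3381 0.2462 2.5229 0.3689  w: -7.3051 -4.3118 0.5320 0.7254  tcp: -0.3070 -0.2433 0.2502  u: -3.8228 8.0031 -2.2782 -5.4042
step 34  ang: -1.4111 0.2054 2.5275 0.3762  w: -7.2973 -3.8392 0.3898 0.7327  tcp: -0.3065 -0.2523 0.2232  u: -8.5767 10.1833 -1.7579 -5.4317
step 35  ang: -1.4841 0.1697 2.5308 0.3835  w: -7.2921 -3.2872 0.2657 0.7421  tcp: -0.3064 -0.2606 0.1970  u: -13.0630 12.1864 -1.2088 -5.4550
step 36  ang: -1.5570 0.1399 2.5329 0.3909  w: -7.2938 -2.6719 0.1543 0.7431  tcp: -0.3065 -0.2682 0.1714  u: -17.0378 13.9000 -0.6375 -5.4708
step 37  ang: -1.6300 0.1164 2.5339 0.3983  w: -7.3056 -2.0123 0.0495 0.7250  tcp: -0.3069 -0.2753 0.1467  u: -20.2402 15.2026 -0.0481 -5.4739
step 38  ang: -1.7032 0.0997 2.5339 0.4053  w: -7.3282 -1.3270 -0.0528 0.6753  tcp: -0.3076 -0.2821 0.1227  u: -22.3886 15.9618 0.5519 -5.4572
step 39  ang: -1.7767 0.0898 2.5329 0.4116  w: -7.3630 -0.6407 -0.1581 0.5812  tcp: -0.3084 -0.2885 0.0994  u: -23.1869 16.0386 1.1646 -5.4109
step 40  ang: -1.8506 0.0867 2.5307 0.4166  w: -7.4114 0.0162 -0.2718 0.4288  tcp: -0.3095 -0.2950 0.0769
max |u| (N·m): 134.9384


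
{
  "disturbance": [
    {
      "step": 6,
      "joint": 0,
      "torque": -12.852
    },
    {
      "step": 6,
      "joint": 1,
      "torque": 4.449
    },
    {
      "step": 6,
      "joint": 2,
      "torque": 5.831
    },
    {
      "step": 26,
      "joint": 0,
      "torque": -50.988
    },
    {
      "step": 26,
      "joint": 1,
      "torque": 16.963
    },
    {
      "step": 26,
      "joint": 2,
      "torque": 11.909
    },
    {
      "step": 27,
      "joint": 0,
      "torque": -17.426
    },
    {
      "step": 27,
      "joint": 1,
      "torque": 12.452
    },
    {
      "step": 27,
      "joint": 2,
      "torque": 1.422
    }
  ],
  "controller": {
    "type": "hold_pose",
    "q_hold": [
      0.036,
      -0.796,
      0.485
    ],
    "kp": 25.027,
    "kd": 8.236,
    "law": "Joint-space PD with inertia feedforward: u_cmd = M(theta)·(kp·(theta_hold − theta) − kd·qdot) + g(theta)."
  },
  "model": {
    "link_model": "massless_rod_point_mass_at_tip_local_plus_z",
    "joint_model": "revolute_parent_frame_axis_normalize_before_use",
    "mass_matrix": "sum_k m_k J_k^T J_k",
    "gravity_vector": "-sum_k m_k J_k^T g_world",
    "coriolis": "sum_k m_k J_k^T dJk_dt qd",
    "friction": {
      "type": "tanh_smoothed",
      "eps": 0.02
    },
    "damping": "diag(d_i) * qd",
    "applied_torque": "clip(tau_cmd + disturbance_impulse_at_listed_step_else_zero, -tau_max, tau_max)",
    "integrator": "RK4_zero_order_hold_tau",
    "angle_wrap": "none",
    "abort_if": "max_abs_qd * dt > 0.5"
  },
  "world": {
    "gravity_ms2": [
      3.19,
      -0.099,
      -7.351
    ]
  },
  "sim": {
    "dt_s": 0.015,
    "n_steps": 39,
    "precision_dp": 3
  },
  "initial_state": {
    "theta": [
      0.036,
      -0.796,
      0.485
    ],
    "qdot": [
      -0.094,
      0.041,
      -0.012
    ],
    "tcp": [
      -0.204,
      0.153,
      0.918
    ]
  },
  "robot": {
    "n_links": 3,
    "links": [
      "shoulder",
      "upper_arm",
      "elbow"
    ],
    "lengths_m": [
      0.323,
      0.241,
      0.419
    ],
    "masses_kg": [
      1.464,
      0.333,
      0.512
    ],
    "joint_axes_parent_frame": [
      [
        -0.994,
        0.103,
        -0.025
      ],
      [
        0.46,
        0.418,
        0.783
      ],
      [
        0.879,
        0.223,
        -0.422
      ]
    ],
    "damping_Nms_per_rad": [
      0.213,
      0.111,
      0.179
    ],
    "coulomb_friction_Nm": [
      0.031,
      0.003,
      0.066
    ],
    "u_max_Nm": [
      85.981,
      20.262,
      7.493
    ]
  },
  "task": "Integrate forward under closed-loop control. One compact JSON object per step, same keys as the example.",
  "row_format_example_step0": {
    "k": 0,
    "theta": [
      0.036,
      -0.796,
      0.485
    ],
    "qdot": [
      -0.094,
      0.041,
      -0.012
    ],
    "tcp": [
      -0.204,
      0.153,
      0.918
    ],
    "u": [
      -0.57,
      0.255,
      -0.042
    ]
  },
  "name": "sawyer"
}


{"k":1,"theta":[0.035,-0.795,0.485],"qdot":[-0.078,0.038,-0.0],"tcp":[-0.204,0.151,0.918],"u":[-0.612,0.27,-0.035]}
{"k":2,"theta":[0.034,-0.795,0.485],"qdot":[-0.066,0.036,0.002],"tcp":[-0.204,0.15,0.919],"u":[-0.653,0.284,-0.026]}
{"k":3,"theta":[0.033,-0.794,0.485],"qdot":[-0.055,0.033,0.002],"tcp":[-0.204,0.149,0.919],"u":[-0.692,0.297,-0.017]}
{"k":4,"theta":[0.032,-0.794,0.485],"qdot":[-0.045,0.031,0.002],"tcp":[-0.204,0.148,0.919],"u":[-0.729,0.31,-0.008]}
{"k":5,"theta":[0.031,-0.793,0.485],"qdot":[-0.037,0.028,0.002],"tcp":[-0.204,0.147,0.919],"u":[-0.764,0.322,0.001]}
{"k":6,"theta":[0.031,-0.793,0.485],"qdot":[-0.029,0.026,0.002],"tcp":[-0.204,0.147,0.919],"u":[-13.649,4.783,5.84]}
{"k":7,"theta":[0.03,-0.793,0.494],"qdot":[-0.035,0.032,1.122],"tcp":[-0.205,0.143,0.919],"u":[0.808,-0.224,-0.714]}
{"k":8,"theta":[0.03,-0.792,0.509],"qdot":[-0.048,0.039,0.88],"tcp":[-0.208,0.137,0.918],"u":[0.669,-0.18,-0.641]}
{"k":9,"theta":[0.029,-0.791,0.52],"qdot":[-0.056,0.041,0.681],"tcp":[-0.21,0.133,0.918],"u":[0.536,-0.137,-0.574]}
{"k":10,"theta":[0.028,-0.791,0.529],"qdot":[-0.06,0.04,0.516],"tcp":[-0.211,0.128,0.917],"u":[0.41,-0.095,-0.513]}
{"k":11,"theta":[0.027,-0.79,0.536],"qdot":[-0.06,0.038,0.38],"tcp":[-0.213,0.125,0.917],"u":[0.29,-0.055,-0.458]}
{"k":12,"theta":[0.026,-0.79,0.541],"qdot":[-0.058,0.034,0.268],"tcp":[-0.213,0.123,0.917],"u":[0.176,-0.016,-0.407]}
{"k":13,"theta":[0.025,-0.789,0.544],"qdot":[-0.055,0.031,0.175],"tcp":[-0.214,0.12,0.917],"u":[0.069,0.02,-0.36]}
{"k":14,"theta":[0.025,-0.789,0.546],"qdot":[-0.05,0.027,0.099],"tcp":[-0.214,0.119,0.917],"u":[-0.033,0.055,-0.317]}
{"k":15,"theta":[0.024,-0.788,0.547],"qdot":[-0.044,0.023,0.036],"tcp":[-0.215,0.118,0.917],"u":[-0.128,0.088,-0.278]}
{"k":16,"theta":[0.023,-0.788,0.547],"qdot":[-0.035,0.02,-0.002],"tcp":[-0.215,0.117,0.917],"u":[-0.218,0.12,-0.246]}
{"k":17,"theta":[0.023,-0.788,0.547],"qdot":[-0.022,0.016,-0.012],"tcp":[-0.215,0.116,0.917],"u":[-0.302,0.149,-0.223]}
{"k":18,"theta":[0.023,-0.788,0.547],"qdot":[-0.009,0.012,-0.015],"tcp":[-0.215,0.116,0.917],"u":[-0.38,0.177,-0.204]}
{"k":19,"theta":[0.023,-0.787,0.547],"qdot":[0.002,0.007,-0.017],"tcp":[-0.214,0.116,0.917],"u":[-0.452,0.202,-0.186]}
{"k":20,"theta":[0.023,-0.787,0.547],"qdot":[0.01,0.002,-0.019],"tcp":[-0.214,0.116,0.917],"u":[-0.517,0.227,-0.17]}
{"k":21,"theta":[0.023,-0.787,0.546],"qdot":[0.017,-0.003,-0.02],"tcp":[-0.214,0.117,0.917],"u":[-0.576,0.249,-0.155]}
{"k":22,"theta":[0.023,-0.788,0.546],"qdot":[0.023,-0.008,-0.021],"tcp":[-0.214,0.117,0.917],"u":[-0.631,0.27,-0.142]}
{"k":23,"theta":[0.024,-0.788,0.546],"qdot":[0.028,-0.013,-0.022],"tcp":[-0.214,0.118,0.917],"u":[-0.682,0.289,-0.129]}
{"k":24,"theta":[0.024,-0.788,0.545],"qdot":[0.033,-0.017,-0.022],"tcp":[-0.214,0.118,0.917],"u":[-0.729,0.306,-0.118]}
{"k":25,"theta":[0.025,-0.788,0.545],"qdot":[0.036,-0.02,-0.022],"tcp":[-0.214,0.119,0.917],"u":[-0.773,0.323,-0.107]}
{"k":26,"theta":[0.025,-0.788,0.545],"qdot":[0.039,-0.022,-0.022],"tcp":[-0.214,0.12,0.917],"u":[-51.801,17.301,7.493]}
{"k":27,"theta":[0.015,-0.789,0.532],"qdot":[-1.434,-0.003,-1.677],"tcp":[-0.213,0.114,0.919],"u":[-11.779,10.649,0.356]}
{"k":28,"theta":[-0.005,-0.775,0.501],"qdot":[-1.221,1.908,-2.497],"tcp":[-0.207,0.1,0.925],"u":[7.418,-3.2,-1.225]}
{"k":29,"theta":[-0.022,-0.747,0.467],"qdot":[-1.005,1.699,-2.023],"tcp":[-0.198,0.084,0.932],"u":[6.842,-2.902,-1.22]}
{"k":30,"theta":[-0.036,-0.724,0.439],"qdot":[-0.818,1.482,-1.604],"tcp":[-0.191,0.07,0.937],"u":[6.289,-2.629,-1.194]}
{"k":31,"theta":[-0.047,-0.703,0.418],"qdot":[-0.657,1.267,-1.241],"tcp":[-0.186,0.058,0.941],"u":[5.759,-2.378,-1.153]}
{"k":32,"theta":[-0.055,-0.685,0.402],"qdot":[-0.517,1.061,-0.931],"tcp":[-0.181,0.048,0.944],"u":[5.254,-2.147,-1.099]}
{"k":33,"theta":[-0.062,-0.671,0.39],"qdot":[-0.397,0.869,-0.672],"tcp":[-0.177,0.04,0.946],"u":[4.774,-1.935,-1.037]}
{"k":34,"theta":[-0.067,-0.659,0.381],"qdot":[-0.294,0.694,-0.459],"tcp":[-0.174,0.033,0.948],"u":[4.318,-1.74,-0.97]}
{"k":35,"theta":[-0.071,-0.65,0.376],"qdot":[-0.204,0.539,-0.285],"tcp":[-0.172,0.027,0.949],"u":[3.887,-1.561,-0.899]}
{"k":36,"theta":[-0.074,-0.643,0.373],"qdot":[-0.128,0.401,-0.146],"tcp":[-0.171,0.023,0.95],"u":[3.481,-1.395,-0.827]}
{"k":37,"theta":[-0.075,-0.638,0.371],"qdot":[-0.062,0.281,-0.035],"tcp":[-0.17,0.02,0.95],"u":[3.098,-1.241,-0.755]}
{"k":38,"theta":[-0.076,-0.634,0.371],"qdot":[-0.011,0.181,0.02],"tcp":[-0.169,0.018,0.95],"u":[2.738,-1.099,-0.678]}
{"k":39,"theta":[-0.075,-0.632,0.372],"qdot":[0.023,0.096,0.03],"tcp":[-0.169,0.017,0.95]}
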